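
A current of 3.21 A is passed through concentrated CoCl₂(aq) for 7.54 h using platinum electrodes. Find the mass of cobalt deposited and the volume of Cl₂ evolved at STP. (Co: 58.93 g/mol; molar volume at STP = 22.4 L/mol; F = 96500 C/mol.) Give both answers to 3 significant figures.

26.6 g Co; 10.1 L Cl₂

Q = 3.21 × 27144 = 87130 C; n(e⁻) = 87130 / 96500 = 0.9029 mol
Cathode: Co²⁺ + 2e⁻ → Co → n(Co) = 0.9029/2 = 0.4515 mol → 26.6 g
Anode: 2Cl⁻ → Cl₂ + 2e⁻ → n(Cl₂) = 0.9029/2 = 0.4515 mol → 10.1 L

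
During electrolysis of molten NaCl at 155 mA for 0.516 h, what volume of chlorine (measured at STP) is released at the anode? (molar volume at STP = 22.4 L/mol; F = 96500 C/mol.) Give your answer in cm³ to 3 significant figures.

33.4 cm³

Q = It = 0.155 × 1857.6 = 287.9 C
n(e⁻) = Q/F = 287.9/96500 = 0.002983 mol
2Cl⁻ → Cl₂ + 2e⁻, so n(Cl₂) = 0.002983 / 2 = 0.001492 mol
V = 0.001492 × 22.4 = 0.03342 L
= 33.4 cm³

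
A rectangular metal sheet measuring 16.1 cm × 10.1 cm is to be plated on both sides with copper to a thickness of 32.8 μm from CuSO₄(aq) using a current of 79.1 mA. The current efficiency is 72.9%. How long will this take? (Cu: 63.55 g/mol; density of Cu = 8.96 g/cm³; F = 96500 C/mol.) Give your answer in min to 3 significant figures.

Plated area = 2 × 16.1 × 10.1 = 325.2 cm²
Volume = 325.2 × 32.8×10⁻⁴ cm = 1.067 cm³
m(Cu) = 1.067 × 8.96 = 9.560 g
n(Cu) = 9.560 / 63.55 = 0.1504 mol; n(e⁻) = 2 × 0.1504 = 0.3008 mol
Q = 0.3008 × 96500 / 0.729 = 39820 C
t = 39820 / 0.0791 = 5.034×10^5 s = 8390 min

8390 min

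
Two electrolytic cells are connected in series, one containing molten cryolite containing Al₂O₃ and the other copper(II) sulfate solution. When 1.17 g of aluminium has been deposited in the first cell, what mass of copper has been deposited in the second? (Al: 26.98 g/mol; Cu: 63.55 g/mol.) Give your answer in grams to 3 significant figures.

4.13 g

n(Al) = 1.17 / 26.98 = 0.04337 mol
Al³⁺ + 3e⁻ → Al, so n(e⁻) = 3 × 0.04337 = 0.1301 mol
In series, the same 0.1301 mol of electrons flows through the second cell.
Cu²⁺ + 2e⁻ → Cu, so n(Cu) = 0.1301 / 2 = 0.06505 mol
m(Cu) = 0.06505 × 63.55 = 4.13 g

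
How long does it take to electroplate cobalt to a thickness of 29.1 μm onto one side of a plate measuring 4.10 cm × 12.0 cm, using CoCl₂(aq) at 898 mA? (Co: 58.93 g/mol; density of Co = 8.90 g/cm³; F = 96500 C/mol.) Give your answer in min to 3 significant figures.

Plated area = 4.10 × 12.0 = 49.20 cm²
Volume = 49.20 × 29.1×10⁻⁴ cm = 0.1432 cm³
m(Co) = 0.1432 × 8.90 = 1.274 g
n(Co) = 1.274 / 58.93 = 0.02162 mol; n(e⁻) = 2 × 0.02162 = 0.04324 mol
Q = 0.04324 × 96500 = 4173 C
t = 4173 / 0.898 = 4647 s = 77.5 min

77.5 min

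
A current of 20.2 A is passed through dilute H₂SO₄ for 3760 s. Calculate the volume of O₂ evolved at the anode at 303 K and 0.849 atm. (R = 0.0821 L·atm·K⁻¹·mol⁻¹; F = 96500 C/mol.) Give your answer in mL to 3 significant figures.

Charge passed = 20.2 × 3760 = 75950 C
Moles of electrons = 75950 / 96500 = 0.7870 mol
2H₂O → O₂ + 4H⁺ + 4e⁻, so n(O₂) = 0.7870 / 4 = 0.1968 mol
V = nRT/P = 0.1968 × 0.0821 × 303 / 0.849 = 5.766 L
= 5770 mL

5770 mL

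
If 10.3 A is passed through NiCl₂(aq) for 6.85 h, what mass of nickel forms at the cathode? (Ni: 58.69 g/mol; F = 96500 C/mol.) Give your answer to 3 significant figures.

Q = 10.3 A × 24660 s = 2.540×10^5 C
n(e⁻) = 2.540×10^5 / 96500 = 2.632 mol
Ni²⁺ + 2e⁻ → Ni, so n(Ni) = 2.632 / 2 = 1.316 mol
m = 1.316 × 58.69 = 77.2 g

77.2 g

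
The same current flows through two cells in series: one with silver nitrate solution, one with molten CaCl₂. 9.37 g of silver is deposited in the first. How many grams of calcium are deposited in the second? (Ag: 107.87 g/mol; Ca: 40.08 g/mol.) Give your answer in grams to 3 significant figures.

n(Ag) = 9.37 / 107.87 = 0.08686 mol
Ag⁺ + e⁻ → Ag, so n(e⁻) = 0.08686 mol
The cells are in series, so the same charge (and hence the same n(e⁻) = 0.08686 mol) passes through both.
Ca²⁺ + 2e⁻ → Ca, so n(Ca) = 0.08686 / 2 = 0.04343 mol
m(Ca) = 0.04343 × 40.08 = 1.74 g

1.74 g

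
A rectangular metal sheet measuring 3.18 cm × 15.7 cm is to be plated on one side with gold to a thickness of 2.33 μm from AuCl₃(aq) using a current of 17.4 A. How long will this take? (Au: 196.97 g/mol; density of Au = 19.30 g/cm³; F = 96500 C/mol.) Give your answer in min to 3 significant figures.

Plated area = 3.18 × 15.7 = 49.93 cm²
Volume = 49.93 × 2.33×10⁻⁴ cm = 0.01163 cm³
m(Au) = 0.01163 × 19.30 = 0.2245 g
n(Au) = 0.2245 / 196.97 = 0.001140 mol; n(e⁻) = 3 × 0.001140 = 0.003420 mol
Q = 0.003420 × 96500 = 330.0 C
t = 330.0 / 17.4 = 18.97 s = 0.316 min

0.316 min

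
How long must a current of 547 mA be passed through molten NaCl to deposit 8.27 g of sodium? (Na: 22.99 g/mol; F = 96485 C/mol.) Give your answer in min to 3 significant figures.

n(Na) = 8.27 / 22.99 = 0.3597 mol
Na⁺ + e⁻ → Na, so n(e⁻) = 0.3597 mol
Q = 0.3597 × 96485 = 34710 C
t = Q / I = 34710 / 0.547 = 63460 s = 1060 min

1060 min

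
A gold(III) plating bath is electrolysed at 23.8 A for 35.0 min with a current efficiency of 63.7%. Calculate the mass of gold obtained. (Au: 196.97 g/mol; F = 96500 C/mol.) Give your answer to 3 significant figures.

21.7 g

Q = 23.8 × 2100 = 49980 C
n(e⁻) = 49980 / 96500 = 0.5179 mol
Au³⁺ + 3e⁻ → Au, so theoretical m(Au) = 0.1726 × 196.97 = 34.00 g
Actual mass = 63.7% × 34.00 = 21.7 g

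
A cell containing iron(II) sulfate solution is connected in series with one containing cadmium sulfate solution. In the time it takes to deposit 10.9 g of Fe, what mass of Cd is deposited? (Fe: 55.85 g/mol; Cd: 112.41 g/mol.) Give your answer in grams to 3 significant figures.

21.9 g

n(Fe) = 10.9 / 55.85 = 0.1952 mol
Fe²⁺ + 2e⁻ → Fe, so n(e⁻) = 2 × 0.1952 = 0.3904 mol
The cells are in series, so the same charge (and hence the same n(e⁻) = 0.3904 mol) passes through both.
Cd²⁺ + 2e⁻ → Cd, so n(Cd) = 0.3904 / 2 = 0.1952 mol
m(Cd) = 0.1952 × 112.41 = 21.9 g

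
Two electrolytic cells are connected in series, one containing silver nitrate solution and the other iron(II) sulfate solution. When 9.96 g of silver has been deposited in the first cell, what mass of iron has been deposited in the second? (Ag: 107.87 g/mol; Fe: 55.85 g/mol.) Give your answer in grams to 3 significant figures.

2.58 g

n(Ag) = 9.96 / 107.87 = 0.09233 mol
Ag⁺ + e⁻ → Ag, so n(e⁻) = 0.09233 mol
In series, the same 0.09233 mol of electrons flows through the second cell.
Fe²⁺ + 2e⁻ → Fe, so n(Fe) = 0.09233 / 2 = 0.04617 mol
m(Fe) = 0.04617 × 55.85 = 2.58 g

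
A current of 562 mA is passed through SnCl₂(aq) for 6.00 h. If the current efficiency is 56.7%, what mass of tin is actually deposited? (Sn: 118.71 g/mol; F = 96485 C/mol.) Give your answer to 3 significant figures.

4.23 g

Q = 0.562 × 21600 = 12140 C
n(e⁻) = 12140 / 96485 = 0.1258 mol
Sn²⁺ + 2e⁻ → Sn, so theoretical m(Sn) = 0.06290 × 118.71 = 7.467 g
Actual mass = 56.7% × 7.467 = 4.23 g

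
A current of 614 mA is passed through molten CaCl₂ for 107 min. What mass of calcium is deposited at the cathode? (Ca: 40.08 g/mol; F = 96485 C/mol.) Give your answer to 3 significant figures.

0.819 g

Charge passed = 0.614 × 6420 = 3942 C
Moles of electrons = 3942 / 96485 = 0.04086 mol
Ca²⁺ + 2e⁻ → Ca, so n(Ca) = 0.04086 / 2 = 0.02043 mol
m = 0.02043 × 40.08 = 0.819 g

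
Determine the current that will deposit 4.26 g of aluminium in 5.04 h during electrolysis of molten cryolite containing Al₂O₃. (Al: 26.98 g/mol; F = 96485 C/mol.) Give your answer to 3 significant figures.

2.52 A

n(Al) = 4.26 / 26.98 = 0.1579 mol
Al³⁺ + 3e⁻ → Al, so n(e⁻) = 3 × 0.1579 = 0.4737 mol
Q = 0.4737 × 96485 = 45700 C
I = Q / t = 45700 / 18144 s = 2.52 A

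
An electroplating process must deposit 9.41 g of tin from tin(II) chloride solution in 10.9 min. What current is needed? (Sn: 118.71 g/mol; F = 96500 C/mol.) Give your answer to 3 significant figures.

n(Sn) = 9.41 / 118.71 = 0.07927 mol
Sn²⁺ + 2e⁻ → Sn, so n(e⁻) = 2 × 0.07927 = 0.1585 mol
Q = 0.1585 × 96500 = 15300 C
I = Q / t = 15300 / 654 s = 23.4 A

23.4 A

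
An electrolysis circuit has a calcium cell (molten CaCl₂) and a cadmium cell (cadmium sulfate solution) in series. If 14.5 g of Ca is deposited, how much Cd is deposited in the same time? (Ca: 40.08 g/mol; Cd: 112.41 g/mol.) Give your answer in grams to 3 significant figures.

40.7 g

n(Ca) = 14.5 / 40.08 = 0.3618 mol
Ca²⁺ + 2e⁻ → Ca, so n(e⁻) = 2 × 0.3618 = 0.7236 mol
Since the cells are in series, n(e⁻) in the Cd cell is also 0.7236 mol.
Cd²⁺ + 2e⁻ → Cd, so n(Cd) = 0.7236 / 2 = 0.3618 mol
m(Cd) = 0.3618 × 112.41 = 40.7 g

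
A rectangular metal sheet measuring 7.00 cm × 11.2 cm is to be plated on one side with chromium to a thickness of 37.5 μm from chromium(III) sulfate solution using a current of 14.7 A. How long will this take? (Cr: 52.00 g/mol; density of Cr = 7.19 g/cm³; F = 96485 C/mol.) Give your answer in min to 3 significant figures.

13.3 min

Plated area = 7.00 × 11.2 = 78.40 cm²
Volume = 78.40 × 37.5×10⁻⁴ cm = 0.2940 cm³
m(Cr) = 0.2940 × 7.19 = 2.114 g
n(Cr) = 2.114 / 52.00 = 0.04065 mol; n(e⁻) = 3 × 0.04065 = 0.1220 mol
Q = 0.1220 × 96485 = 11770 C
t = 11770 / 14.7 = 800.7 s = 13.3 min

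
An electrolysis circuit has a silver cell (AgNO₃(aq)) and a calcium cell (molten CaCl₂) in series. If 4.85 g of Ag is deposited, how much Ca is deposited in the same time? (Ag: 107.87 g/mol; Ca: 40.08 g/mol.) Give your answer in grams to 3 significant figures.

0.901 g

n(Ag) = 4.85 / 107.87 = 0.04496 mol
Ag⁺ + e⁻ → Ag, so n(e⁻) = 0.04496 mol
In series, the same 0.04496 mol of electrons flows through the second cell.
Ca²⁺ + 2e⁻ → Ca, so n(Ca) = 0.04496 / 2 = 0.02248 mol
m(Ca) = 0.02248 × 40.08 = 0.901 g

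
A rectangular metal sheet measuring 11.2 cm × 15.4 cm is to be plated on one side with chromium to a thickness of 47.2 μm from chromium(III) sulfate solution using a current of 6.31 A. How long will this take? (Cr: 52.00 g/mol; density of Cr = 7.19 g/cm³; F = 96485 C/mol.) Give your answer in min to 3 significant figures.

Plated area = 11.2 × 15.4 = 172.5 cm²
Volume = 172.5 × 47.2×10⁻⁴ cm = 0.8142 cm³
m(Cr) = 0.8142 × 7.19 = 5.854 g
n(Cr) = 5.854 / 52.00 = 0.1126 mol; n(e⁻) = 3 × 0.1126 = 0.3378 mol
Q = 0.3378 × 96485 = 32590 C
t = 32590 / 6.31 = 5165 s = 86.1 min

86.1 min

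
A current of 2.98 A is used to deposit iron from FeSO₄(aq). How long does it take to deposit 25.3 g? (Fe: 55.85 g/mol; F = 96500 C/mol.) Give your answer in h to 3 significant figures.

8.15 h

n(Fe) = 25.3 / 55.85 = 0.4530 mol
Fe²⁺ + 2e⁻ → Fe, so n(e⁻) = 2 × 0.4530 = 0.9060 mol
Q = 0.9060 × 96500 = 87430 C
t = Q / I = 87430 / 2.98 = 29340 s = 8.15 h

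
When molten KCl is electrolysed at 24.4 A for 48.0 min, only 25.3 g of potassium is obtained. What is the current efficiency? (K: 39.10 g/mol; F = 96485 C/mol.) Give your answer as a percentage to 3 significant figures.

88.8%

Q = 24.4 × 2880 = 70270 C
n(e⁻) = 70270 / 96485 = 0.7283 mol
K⁺ + e⁻ → K, so theoretical n(K) = 0.7283 mol → 28.48 g
Efficiency = 25.3 / 28.48 = 0.8883 = 88.8%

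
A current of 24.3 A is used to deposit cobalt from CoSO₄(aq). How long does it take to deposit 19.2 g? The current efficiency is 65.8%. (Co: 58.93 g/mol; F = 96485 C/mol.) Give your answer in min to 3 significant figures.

65.5 min

n(Co) = 19.2 / 58.93 = 0.3258 mol
Co²⁺ + 2e⁻ → Co, so n(e⁻) = 2 × 0.3258 = 0.6516 mol
Q = 0.6516 × 96485 / 0.658 = 95550 C
t = Q / I = 95550 / 24.3 = 3932 s = 65.5 min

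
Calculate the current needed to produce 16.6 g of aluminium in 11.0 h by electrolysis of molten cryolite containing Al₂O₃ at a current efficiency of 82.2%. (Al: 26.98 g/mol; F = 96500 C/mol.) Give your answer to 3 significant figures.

n(Al) = 16.6 / 26.98 = 0.6153 mol
Al³⁺ + 3e⁻ → Al, so n(e⁻) = 3 × 0.6153 = 1.846 mol
Q = 1.846 × 96500 / 0.822 = 2.167×10^5 C
I = Q / t = 2.167×10^5 / 39600 s = 5.47 A

5.47 A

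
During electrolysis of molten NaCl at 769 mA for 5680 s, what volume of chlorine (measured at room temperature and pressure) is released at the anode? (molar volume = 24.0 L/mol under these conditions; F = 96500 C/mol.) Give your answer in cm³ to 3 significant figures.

Charge passed = 0.769 × 5680 = 4368 C
n(e⁻) = Q/F = 4368/96500 = 0.04526 mol
2Cl⁻ → Cl₂ + 2e⁻, so n(Cl₂) = 0.04526 / 2 = 0.02263 mol
V = 0.02263 × 24.0 = 0.5431 L
= 543 cm³

543 cm³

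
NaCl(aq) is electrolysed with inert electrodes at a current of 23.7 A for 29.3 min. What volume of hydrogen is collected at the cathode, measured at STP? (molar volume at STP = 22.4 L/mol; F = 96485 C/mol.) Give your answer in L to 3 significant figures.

Q = It = 23.7 × 1758 = 41660 C
Moles of electrons = 41660 / 96485 = 0.4318 mol
2H⁺ + 2e⁻ → H₂, so n(H₂) = 0.4318 / 2 = 0.2159 mol
V = 0.2159 × 22.4 = 4.836 L

4.84 L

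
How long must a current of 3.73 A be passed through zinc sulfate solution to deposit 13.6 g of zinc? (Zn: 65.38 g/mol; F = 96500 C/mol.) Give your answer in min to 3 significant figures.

n(Zn) = 13.6 / 65.38 = 0.2080 mol
Zn²⁺ + 2e⁻ → Zn, so n(e⁻) = 2 × 0.2080 = 0.4160 mol
Q = 0.4160 × 96500 = 40140 C
t = Q / I = 40140 / 3.73 = 10760 s = 179 min

179 min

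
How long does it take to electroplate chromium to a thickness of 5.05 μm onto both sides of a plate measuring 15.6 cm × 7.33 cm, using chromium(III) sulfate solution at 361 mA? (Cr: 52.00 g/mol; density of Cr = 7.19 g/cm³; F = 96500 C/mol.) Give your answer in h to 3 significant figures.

3.56 h

Plated area = 2 × 15.6 × 7.33 = 228.7 cm²
Volume = 228.7 × 5.05×10⁻⁴ cm = 0.1155 cm³
m(Cr) = 0.1155 × 7.19 = 0.8304 g
n(Cr) = 0.8304 / 52.00 = 0.01597 mol; n(e⁻) = 3 × 0.01597 = 0.04791 mol
Q = 0.04791 × 96500 = 4623 C
t = 4623 / 0.361 = 12810 s = 3.56 h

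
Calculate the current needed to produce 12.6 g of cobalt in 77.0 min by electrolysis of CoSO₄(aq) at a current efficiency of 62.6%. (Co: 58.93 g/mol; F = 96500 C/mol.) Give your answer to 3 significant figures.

14.3 A

n(Co) = 12.6 / 58.93 = 0.2138 mol
Co²⁺ + 2e⁻ → Co, so n(e⁻) = 2 × 0.2138 = 0.4276 mol
Q = 0.4276 × 96500 / 0.626 = 65920 C
I = Q / t = 65920 / 4620 s = 14.3 A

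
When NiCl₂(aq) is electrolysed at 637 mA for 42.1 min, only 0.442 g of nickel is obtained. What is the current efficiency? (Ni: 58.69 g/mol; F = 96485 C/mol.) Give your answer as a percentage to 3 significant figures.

Q = 0.637 × 2526 = 1609 C
n(e⁻) = 1609 / 96485 = 0.01668 mol
Ni²⁺ + 2e⁻ → Ni, so theoretical n(Ni) = 0.008340 mol → 0.4895 g
Efficiency = 0.442 / 0.4895 = 0.9030 = 90.3%

90.3%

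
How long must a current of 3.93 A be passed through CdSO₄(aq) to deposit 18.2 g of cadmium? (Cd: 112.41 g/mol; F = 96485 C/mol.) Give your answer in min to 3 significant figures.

132 min

n(Cd) = 18.2 / 112.41 = 0.1619 mol
Cd²⁺ + 2e⁻ → Cd, so n(e⁻) = 2 × 0.1619 = 0.3238 mol
Q = 0.3238 × 96485 = 31240 C
t = Q / I = 31240 / 3.93 = 7949 s = 132 min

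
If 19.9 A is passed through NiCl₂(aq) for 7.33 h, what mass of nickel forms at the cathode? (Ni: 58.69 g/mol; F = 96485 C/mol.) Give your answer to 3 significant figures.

160 g

Charge passed = 19.9 × 26388 = 5.251×10^5 C
n(e⁻) = Q/F = 5.251×10^5/96485 = 5.442 mol
Ni²⁺ + 2e⁻ → Ni, so n(Ni) = 5.442 / 2 = 2.721 mol
m = 2.721 × 58.69 = 160 g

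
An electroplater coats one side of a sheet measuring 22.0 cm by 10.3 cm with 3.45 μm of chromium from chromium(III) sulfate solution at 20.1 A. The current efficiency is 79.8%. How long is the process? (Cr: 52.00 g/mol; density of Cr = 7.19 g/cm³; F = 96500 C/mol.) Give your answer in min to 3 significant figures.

3.25 min

Plated area = 22.0 × 10.3 = 226.6 cm²
Volume = 226.6 × 3.45×10⁻⁴ cm = 0.07818 cm³
m(Cr) = 0.07818 × 7.19 = 0.5621 g
n(Cr) = 0.5621 / 52.00 = 0.01081 mol; n(e⁻) = 3 × 0.01081 = 0.03243 mol
Q = 0.03243 × 96500 / 0.798 = 3922 C
t = 3922 / 20.1 = 195.1 s = 3.25 min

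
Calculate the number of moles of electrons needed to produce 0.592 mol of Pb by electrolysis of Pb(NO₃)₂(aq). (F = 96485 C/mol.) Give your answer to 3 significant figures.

1.18 mol

Pb²⁺ + 2e⁻ → Pb, so n(e⁻) = 2 × 0.592 = 1.184 mol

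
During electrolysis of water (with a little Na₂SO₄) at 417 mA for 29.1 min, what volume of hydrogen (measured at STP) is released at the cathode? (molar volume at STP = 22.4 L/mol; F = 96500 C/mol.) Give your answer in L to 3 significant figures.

0.0845 L

Q = It = 0.417 × 1746 = 728.1 C
n(e⁻) = Q/F = 728.1/96500 = 0.007545 mol
2H⁺ + 2e⁻ → H₂, so n(H₂) = 0.007545 / 2 = 0.003773 mol
V = 0.003773 × 22.4 = 0.08452 L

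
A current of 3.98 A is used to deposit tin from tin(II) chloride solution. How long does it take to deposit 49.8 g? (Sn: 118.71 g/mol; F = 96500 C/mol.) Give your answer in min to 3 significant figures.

339 min

n(Sn) = 49.8 / 118.71 = 0.4195 mol
Sn²⁺ + 2e⁻ → Sn, so n(e⁻) = 2 × 0.4195 = 0.8390 mol
Q = 0.8390 × 96500 = 80960 C
t = Q / I = 80960 / 3.98 = 20340 s = 339 min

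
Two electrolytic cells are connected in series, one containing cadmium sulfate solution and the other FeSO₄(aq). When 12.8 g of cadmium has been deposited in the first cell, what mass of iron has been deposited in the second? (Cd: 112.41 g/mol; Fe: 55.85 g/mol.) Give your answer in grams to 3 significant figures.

6.36 g

n(Cd) = 12.8 / 112.41 = 0.1139 mol
Cd²⁺ + 2e⁻ → Cd, so n(e⁻) = 2 × 0.1139 = 0.2278 mol
The cells are in series, so the same charge (and hence the same n(e⁻) = 0.2278 mol) passes through both.
Fe²⁺ + 2e⁻ → Fe, so n(Fe) = 0.2278 / 2 = 0.1139 mol
m(Fe) = 0.1139 × 55.85 = 6.36 g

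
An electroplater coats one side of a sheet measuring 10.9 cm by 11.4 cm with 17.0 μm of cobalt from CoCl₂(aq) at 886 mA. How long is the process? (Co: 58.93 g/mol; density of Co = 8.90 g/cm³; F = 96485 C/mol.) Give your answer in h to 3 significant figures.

Plated area = 10.9 × 11.4 = 124.3 cm²
Volume = 124.3 × 17.0×10⁻⁴ cm = 0.2113 cm³
m(Co) = 0.2113 × 8.90 = 1.881 g
n(Co) = 1.881 / 58.93 = 0.03192 mol; n(e⁻) = 2 × 0.03192 = 0.06384 mol
Q = 0.06384 × 96485 = 6160 C
t = 6160 / 0.886 = 6953 s = 1.93 h

1.93 h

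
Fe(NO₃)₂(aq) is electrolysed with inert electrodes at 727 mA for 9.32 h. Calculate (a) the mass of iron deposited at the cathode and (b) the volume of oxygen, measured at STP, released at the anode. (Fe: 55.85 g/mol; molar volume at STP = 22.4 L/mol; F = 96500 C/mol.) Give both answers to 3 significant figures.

7.06 g Fe; 1.42 L O₂

Q = 0.727 × 33552 = 24390 C; n(e⁻) = 24390 / 96500 = 0.2527 mol
Cathode: Fe²⁺ + 2e⁻ → Fe → n(Fe) = 0.2527/2 = 0.1264 mol → 7.06 g
Anode: 2H₂O → O₂ + 4H⁺ + 4e⁻ → n(O₂) = 0.2527/4 = 0.06318 mol → 1.42 L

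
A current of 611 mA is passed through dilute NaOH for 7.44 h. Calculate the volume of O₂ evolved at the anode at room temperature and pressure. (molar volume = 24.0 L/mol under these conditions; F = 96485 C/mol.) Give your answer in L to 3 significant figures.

1.02 L

Q = It = 0.611 × 26784 = 16370 C
n(e⁻) = Q/F = 16370/96485 = 0.1697 mol
2H₂O → O₂ + 4H⁺ + 4e⁻, so n(O₂) = 0.1697 / 4 = 0.04243 mol
V = 0.04243 × 24.0 = 1.018 L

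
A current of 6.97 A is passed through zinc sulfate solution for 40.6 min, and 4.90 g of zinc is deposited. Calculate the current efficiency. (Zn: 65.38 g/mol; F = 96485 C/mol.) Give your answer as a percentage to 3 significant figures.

Q = 6.97 × 2436 = 16980 C
n(e⁻) = 16980 / 96485 = 0.1760 mol
Zn²⁺ + 2e⁻ → Zn, so theoretical n(Zn) = 0.08800 mol → 5.753 g
Efficiency = 4.90 / 5.753 = 0.8517 = 85.2%

85.2%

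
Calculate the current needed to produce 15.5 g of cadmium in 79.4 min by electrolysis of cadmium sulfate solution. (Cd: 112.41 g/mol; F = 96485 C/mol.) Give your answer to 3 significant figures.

n(Cd) = 15.5 / 112.41 = 0.1379 mol
Cd²⁺ + 2e⁻ → Cd, so n(e⁻) = 2 × 0.1379 = 0.2758 mol
Q = 0.2758 × 96485 = 26610 C
I = Q / t = 26610 / 4764 s = 5.59 A

5.59 A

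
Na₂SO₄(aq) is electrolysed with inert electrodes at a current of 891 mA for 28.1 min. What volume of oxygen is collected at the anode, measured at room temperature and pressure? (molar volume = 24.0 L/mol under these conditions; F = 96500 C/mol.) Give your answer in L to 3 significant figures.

Charge passed = 0.891 × 1686 = 1502 C
n(e⁻) = Q/F = 1502/96500 = 0.01556 mol
2H₂O → O₂ + 4H⁺ + 4e⁻, so n(O₂) = 0.01556 / 4 = 0.003890 mol
V = 0.003890 × 24.0 = 0.09336 L

0.0934 L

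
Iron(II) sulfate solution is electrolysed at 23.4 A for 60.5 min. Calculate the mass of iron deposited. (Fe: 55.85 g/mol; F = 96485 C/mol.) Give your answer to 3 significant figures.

24.6 g

Q = 23.4 A × 3630 s = 84940 C
Moles of electrons = 84940 / 96485 = 0.8803 mol
Fe²⁺ + 2e⁻ → Fe, so n(Fe) = 0.8803 / 2 = 0.4402 mol
m = 0.4402 × 55.85 = 24.6 g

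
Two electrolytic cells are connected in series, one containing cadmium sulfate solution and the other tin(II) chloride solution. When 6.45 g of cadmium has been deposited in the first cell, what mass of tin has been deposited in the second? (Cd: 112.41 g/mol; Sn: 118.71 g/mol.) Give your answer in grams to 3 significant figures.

n(Cd) = 6.45 / 112.41 = 0.05738 mol
Cd²⁺ + 2e⁻ → Cd, so n(e⁻) = 2 × 0.05738 = 0.1148 mol
In series, the same 0.1148 mol of electrons flows through the second cell.
Sn²⁺ + 2e⁻ → Sn, so n(Sn) = 0.1148 / 2 = 0.05740 mol
m(Sn) = 0.05740 × 118.71 = 6.81 g

6.81 g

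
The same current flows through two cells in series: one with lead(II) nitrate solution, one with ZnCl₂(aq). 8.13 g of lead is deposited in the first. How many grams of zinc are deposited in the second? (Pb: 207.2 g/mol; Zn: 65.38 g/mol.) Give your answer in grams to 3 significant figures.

n(Pb) = 8.13 / 207.2 = 0.03924 mol
Pb²⁺ + 2e⁻ → Pb, so n(e⁻) = 2 × 0.03924 = 0.07848 mol
Same current for the same time ⇒ same n(e⁻) = 0.07848 mol in both cells.
Zn²⁺ + 2e⁻ → Zn, so n(Zn) = 0.07848 / 2 = 0.03924 mol
m(Zn) = 0.03924 × 65.38 = 2.57 g

2.57 g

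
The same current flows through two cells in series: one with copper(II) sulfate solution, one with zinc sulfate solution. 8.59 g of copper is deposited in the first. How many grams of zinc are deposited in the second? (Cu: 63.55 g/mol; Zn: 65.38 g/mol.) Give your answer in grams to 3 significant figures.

n(Cu) = 8.59 / 63.55 = 0.1352 mol
Cu²⁺ + 2e⁻ → Cu, so n(e⁻) = 2 × 0.1352 = 0.2704 mol
Same current for the same time ⇒ same n(e⁻) = 0.2704 mol in both cells.
Zn²⁺ + 2e⁻ → Zn, so n(Zn) = 0.2704 / 2 = 0.1352 mol
m(Zn) = 0.1352 × 65.38 = 8.84 g

8.84 g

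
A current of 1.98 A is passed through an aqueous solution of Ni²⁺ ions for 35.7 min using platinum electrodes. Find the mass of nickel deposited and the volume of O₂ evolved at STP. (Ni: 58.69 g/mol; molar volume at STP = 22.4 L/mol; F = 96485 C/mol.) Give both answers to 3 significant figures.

Q = 1.98 × 2142 = 4241 C; n(e⁻) = 4241 / 96485 = 0.04396 mol
Cathode: Ni²⁺ + 2e⁻ → Ni → n(Ni) = 0.04396/2 = 0.02198 mol → 1.29 g
Anode: 2H₂O → O₂ + 4H⁺ + 4e⁻ → n(O₂) = 0.04396/4 = 0.01099 mol → 0.246 L

1.29 g Ni; 0.246 L O₂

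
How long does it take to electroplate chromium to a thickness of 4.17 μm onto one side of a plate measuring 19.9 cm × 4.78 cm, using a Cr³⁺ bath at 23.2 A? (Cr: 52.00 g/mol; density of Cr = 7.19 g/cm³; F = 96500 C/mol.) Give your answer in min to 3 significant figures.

1.14 min

Plated area = 19.9 × 4.78 = 95.12 cm²
Volume = 95.12 × 4.17×10⁻⁴ cm = 0.03967 cm³
m(Cr) = 0.03967 × 7.19 = 0.2852 g
n(Cr) = 0.2852 / 52.00 = 0.005485 mol; n(e⁻) = 3 × 0.005485 = 0.01646 mol
Q = 0.01646 × 96500 = 1588 C
t = 1588 / 23.2 = 68.45 s = 1.14 min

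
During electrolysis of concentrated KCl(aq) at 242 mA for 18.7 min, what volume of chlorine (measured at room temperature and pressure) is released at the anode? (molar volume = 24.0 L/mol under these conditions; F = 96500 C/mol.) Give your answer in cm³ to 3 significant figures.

Q = It = 0.242 × 1122 = 271.5 C
n(e⁻) = 271.5 / 96500 = 0.002813 mol
2Cl⁻ → Cl₂ + 2e⁻, so n(Cl₂) = 0.002813 / 2 = 0.001407 mol
V = 0.001407 × 24.0 = 0.03377 L
= 33.8 cm³

33.8 cm³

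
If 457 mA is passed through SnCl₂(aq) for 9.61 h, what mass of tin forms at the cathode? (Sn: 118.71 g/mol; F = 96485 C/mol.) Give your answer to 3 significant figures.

9.73 g

Q = It = 0.457 × 34596 = 15810 C
n(e⁻) = Q/F = 15810/96485 = 0.1639 mol
Sn²⁺ + 2e⁻ → Sn, so n(Sn) = 0.1639 / 2 = 0.08195 mol
m = 0.08195 × 118.71 = 9.73 g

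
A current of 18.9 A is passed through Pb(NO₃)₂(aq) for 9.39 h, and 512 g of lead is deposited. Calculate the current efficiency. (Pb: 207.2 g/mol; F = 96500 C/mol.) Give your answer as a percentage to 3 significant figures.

Q = 18.9 × 33804 = 6.389×10^5 C
n(e⁻) = 6.389×10^5 / 96500 = 6.621 mol
Pb²⁺ + 2e⁻ → Pb, so theoretical n(Pb) = 3.311 mol → 686.0 g
Efficiency = 512 / 686.0 = 0.7464 = 74.6%

74.6%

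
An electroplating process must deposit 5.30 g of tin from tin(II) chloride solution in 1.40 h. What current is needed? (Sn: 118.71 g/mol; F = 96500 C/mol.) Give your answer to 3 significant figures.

n(Sn) = 5.30 / 118.71 = 0.04465 mol
Sn²⁺ + 2e⁻ → Sn, so n(e⁻) = 2 × 0.04465 = 0.08930 mol
Q = 0.08930 × 96500 = 8617 C
I = Q / t = 8617 / 5040 s = 1.71 A

1.71 A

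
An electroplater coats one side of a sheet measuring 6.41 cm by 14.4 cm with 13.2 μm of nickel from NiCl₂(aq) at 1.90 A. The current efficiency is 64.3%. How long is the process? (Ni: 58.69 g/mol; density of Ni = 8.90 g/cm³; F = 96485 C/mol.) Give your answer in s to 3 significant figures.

Plated area = 6.41 × 14.4 = 92.30 cm²
Volume = 92.30 × 13.2×10⁻⁴ cm = 0.1218 cm³
m(Ni) = 0.1218 × 8.90 = 1.084 g
n(Ni) = 1.084 / 58.69 = 0.01847 mol; n(e⁻) = 2 × 0.01847 = 0.03694 mol
Q = 0.03694 × 96485 / 0.643 = 5543 C
t = 5543 / 1.90 = 2917 s

2920 s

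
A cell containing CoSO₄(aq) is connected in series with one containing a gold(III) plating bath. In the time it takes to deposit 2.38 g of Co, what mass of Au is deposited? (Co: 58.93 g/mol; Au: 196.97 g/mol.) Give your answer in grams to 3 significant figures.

n(Co) = 2.38 / 58.93 = 0.04039 mol
Co²⁺ + 2e⁻ → Co, so n(e⁻) = 2 × 0.04039 = 0.08078 mol
In series, the same 0.08078 mol of electrons flows through the second cell.
Au³⁺ + 3e⁻ → Au, so n(Au) = 0.08078 / 3 = 0.02693 mol
m(Au) = 0.02693 × 196.97 = 5.30 g

5.30 g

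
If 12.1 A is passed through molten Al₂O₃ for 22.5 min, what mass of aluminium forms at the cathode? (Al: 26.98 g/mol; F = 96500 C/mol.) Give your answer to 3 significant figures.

1.52 g

Q = 12.1 A × 1350 s = 16340 C
n(e⁻) = 16340 / 96500 = 0.1693 mol
Al³⁺ + 3e⁻ → Al, so n(Al) = 0.1693 / 3 = 0.05643 mol
m = 0.05643 × 26.98 = 1.52 g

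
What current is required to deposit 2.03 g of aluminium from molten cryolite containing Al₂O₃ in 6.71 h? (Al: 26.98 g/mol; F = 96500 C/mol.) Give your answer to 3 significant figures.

0.902 A

n(Al) = 2.03 / 26.98 = 0.07524 mol
Al³⁺ + 3e⁻ → Al, so n(e⁻) = 3 × 0.07524 = 0.2257 mol
Q = 0.2257 × 96500 = 21780 C
I = Q / t = 21780 / 24156 s = 0.902 A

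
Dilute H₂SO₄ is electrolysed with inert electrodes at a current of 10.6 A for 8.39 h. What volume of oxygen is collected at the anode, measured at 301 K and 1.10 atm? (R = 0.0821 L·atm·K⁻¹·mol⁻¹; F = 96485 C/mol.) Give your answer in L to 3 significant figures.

Q = It = 10.6 × 30204 = 3.202×10^5 C
n(e⁻) = Q/F = 3.202×10^5/96485 = 3.319 mol
2H₂O → O₂ + 4H⁺ + 4e⁻, so n(O₂) = 3.319 / 4 = 0.8298 mol
V = nRT/P = 0.8298 × 0.0821 × 301 / 1.10 = 18.64 L

18.6 L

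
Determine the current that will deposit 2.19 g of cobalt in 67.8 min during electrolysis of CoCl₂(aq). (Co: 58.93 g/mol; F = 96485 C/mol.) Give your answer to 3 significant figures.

n(Co) = 2.19 / 58.93 = 0.03716 mol
Co²⁺ + 2e⁻ → Co, so n(e⁻) = 2 × 0.03716 = 0.07432 mol
Q = 0.07432 × 96485 = 7171 C
I = Q / t = 7171 / 4068 s = 1.76 A

1.76 A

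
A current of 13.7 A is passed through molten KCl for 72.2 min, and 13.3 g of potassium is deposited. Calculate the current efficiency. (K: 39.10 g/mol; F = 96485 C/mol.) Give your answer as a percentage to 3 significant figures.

Q = 13.7 × 4332 = 59350 C
n(e⁻) = 59350 / 96485 = 0.6151 mol
K⁺ + e⁻ → K, so theoretical n(K) = 0.6151 mol → 24.05 g
Efficiency = 13.3 / 24.05 = 0.5530 = 55.3%

55.3%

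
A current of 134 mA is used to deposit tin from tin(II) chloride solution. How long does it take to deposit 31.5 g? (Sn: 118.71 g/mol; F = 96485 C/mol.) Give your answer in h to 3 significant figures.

n(Sn) = 31.5 / 118.71 = 0.2654 mol
Sn²⁺ + 2e⁻ → Sn, so n(e⁻) = 2 × 0.2654 = 0.5308 mol
Q = 0.5308 × 96485 = 51210 C
t = Q / I = 51210 / 0.134 = 3.822×10^5 s = 106 h

106 h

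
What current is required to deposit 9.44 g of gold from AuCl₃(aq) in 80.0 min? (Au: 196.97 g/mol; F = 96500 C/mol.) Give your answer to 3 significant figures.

n(Au) = 9.44 / 196.97 = 0.04793 mol
Au³⁺ + 3e⁻ → Au, so n(e⁻) = 3 × 0.04793 = 0.1438 mol
Q = 0.1438 × 96500 = 13880 C
I = Q / t = 13880 / 4800 s = 2.89 A

2.89 A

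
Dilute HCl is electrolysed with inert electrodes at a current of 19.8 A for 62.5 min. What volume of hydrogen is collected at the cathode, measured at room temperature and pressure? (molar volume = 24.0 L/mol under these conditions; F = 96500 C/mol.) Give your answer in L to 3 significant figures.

9.23 L

Q = 19.8 A × 3750 s = 74250 C
n(e⁻) = Q/F = 74250/96500 = 0.7694 mol
2H⁺ + 2e⁻ → H₂, so n(H₂) = 0.7694 / 2 = 0.3847 mol
V = 0.3847 × 24.0 = 9.233 L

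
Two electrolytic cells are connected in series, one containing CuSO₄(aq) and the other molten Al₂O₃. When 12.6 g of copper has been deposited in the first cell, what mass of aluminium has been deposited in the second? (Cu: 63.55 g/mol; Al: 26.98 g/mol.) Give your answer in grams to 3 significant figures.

n(Cu) = 12.6 / 63.55 = 0.1983 mol
Cu²⁺ + 2e⁻ → Cu, so n(e⁻) = 2 × 0.1983 = 0.3966 mol
Same current for the same time ⇒ same n(e⁻) = 0.3966 mol in both cells.
Al³⁺ + 3e⁻ → Al, so n(Al) = 0.3966 / 3 = 0.1322 mol
m(Al) = 0.1322 × 26.98 = 3.57 g

3.57 g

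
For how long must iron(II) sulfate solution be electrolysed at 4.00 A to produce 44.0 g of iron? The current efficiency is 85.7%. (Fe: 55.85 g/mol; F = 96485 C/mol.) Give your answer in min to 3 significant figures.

n(Fe) = 44.0 / 55.85 = 0.7878 mol
Fe²⁺ + 2e⁻ → Fe, so n(e⁻) = 2 × 0.7878 = 1.576 mol
Q = 1.576 × 96485 / 0.857 = 1.774×10^5 C
t = Q / I = 1.774×10^5 / 4.00 = 44350 s = 739 min

739 min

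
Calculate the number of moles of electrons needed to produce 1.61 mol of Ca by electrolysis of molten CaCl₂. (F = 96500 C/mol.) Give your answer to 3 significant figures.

3.22 mol

Ca²⁺ + 2e⁻ → Ca, so n(e⁻) = 2 × 1.61 = 3.220 mol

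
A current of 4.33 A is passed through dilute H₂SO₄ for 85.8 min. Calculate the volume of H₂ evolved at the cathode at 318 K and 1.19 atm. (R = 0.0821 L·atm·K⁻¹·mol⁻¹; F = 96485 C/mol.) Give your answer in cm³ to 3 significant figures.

Q = It = 4.33 × 5148 = 22290 C
n(e⁻) = Q/F = 22290/96485 = 0.2310 mol
2H⁺ + 2e⁻ → H₂, so n(H₂) = 0.2310 / 2 = 0.1155 mol
V = nRT/P = 0.1155 × 0.0821 × 318 / 1.19 = 2.534 L
= 2530 cm³

2530 cm³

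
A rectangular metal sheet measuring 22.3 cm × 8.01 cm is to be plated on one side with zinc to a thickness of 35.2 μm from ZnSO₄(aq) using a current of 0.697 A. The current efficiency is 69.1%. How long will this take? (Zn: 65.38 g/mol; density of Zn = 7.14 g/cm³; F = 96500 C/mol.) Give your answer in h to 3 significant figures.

7.64 h

Plated area = 22.3 × 8.01 = 178.6 cm²
Volume = 178.6 × 35.2×10⁻⁴ cm = 0.6287 cm³
m(Zn) = 0.6287 × 7.14 = 4.489 g
n(Zn) = 4.489 / 65.38 = 0.06866 mol; n(e⁻) = 2 × 0.06866 = 0.1373 mol
Q = 0.1373 × 96500 / 0.691 = 19170 C
t = 19170 / 0.697 = 27500 s = 7.64 h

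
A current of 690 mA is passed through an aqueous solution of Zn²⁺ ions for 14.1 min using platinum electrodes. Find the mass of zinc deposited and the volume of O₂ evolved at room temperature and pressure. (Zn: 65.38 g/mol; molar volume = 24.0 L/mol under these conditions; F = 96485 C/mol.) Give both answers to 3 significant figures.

Q = 0.690 × 846 = 583.7 C; n(e⁻) = 583.7 / 96485 = 0.006050 mol
Cathode: Zn²⁺ + 2e⁻ → Zn → n(Zn) = 0.006050/2 = 0.003025 mol → 0.198 g
Anode: 2H₂O → O₂ + 4H⁺ + 4e⁻ → n(O₂) = 0.006050/4 = 0.001513 mol → 0.0363 L

0.198 g Zn; 0.0363 L O₂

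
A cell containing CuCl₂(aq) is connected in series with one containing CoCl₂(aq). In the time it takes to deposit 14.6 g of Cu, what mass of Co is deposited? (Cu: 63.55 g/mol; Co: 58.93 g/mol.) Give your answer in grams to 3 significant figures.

n(Cu) = 14.6 / 63.55 = 0.2297 mol
Cu²⁺ + 2e⁻ → Cu, so n(e⁻) = 2 × 0.2297 = 0.4594 mol
The cells are in series, so the same charge (and hence the same n(e⁻) = 0.4594 mol) passes through both.
Co²⁺ + 2e⁻ → Co, so n(Co) = 0.4594 / 2 = 0.2297 mol
m(Co) = 0.2297 × 58.93 = 13.5 g

13.5 g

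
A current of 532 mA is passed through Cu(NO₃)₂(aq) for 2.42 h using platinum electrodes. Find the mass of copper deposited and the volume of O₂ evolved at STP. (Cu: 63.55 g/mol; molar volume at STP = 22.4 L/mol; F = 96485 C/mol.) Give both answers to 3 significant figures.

Q = 0.532 × 8712 = 4635 C; n(e⁻) = 4635 / 96485 = 0.04804 mol
Cathode: Cu²⁺ + 2e⁻ → Cu → n(Cu) = 0.04804/2 = 0.02402 mol → 1.53 g
Anode: 2H₂O → O₂ + 4H⁺ + 4e⁻ → n(O₂) = 0.04804/4 = 0.01201 mol → 0.269 L

1.53 g Cu; 0.269 L O₂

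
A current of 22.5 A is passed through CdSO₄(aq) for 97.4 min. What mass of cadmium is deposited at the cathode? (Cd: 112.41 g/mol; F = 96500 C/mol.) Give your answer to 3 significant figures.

76.6 g

Q = It = 22.5 × 5844 = 1.315×10^5 C
n(e⁻) = 1.315×10^5 / 96500 = 1.363 mol
Cd²⁺ + 2e⁻ → Cd, so n(Cd) = 1.363 / 2 = 0.6815 mol
m = 0.6815 × 112.41 = 76.6 g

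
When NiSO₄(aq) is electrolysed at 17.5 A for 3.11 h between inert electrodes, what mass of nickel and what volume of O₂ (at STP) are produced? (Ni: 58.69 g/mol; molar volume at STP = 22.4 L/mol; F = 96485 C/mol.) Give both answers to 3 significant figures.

Q = 17.5 × 11196 = 1.959×10^5 C; n(e⁻) = 1.959×10^5 / 96485 = 2.030 mol
Cathode: Ni²⁺ + 2e⁻ → Ni → n(Ni) = 2.030/2 = 1.015 mol → 59.6 g
Anode: 2H₂O → O₂ + 4H⁺ + 4e⁻ → n(O₂) = 2.030/4 = 0.5075 mol → 11.4 L

59.6 g Ni; 11.4 L O₂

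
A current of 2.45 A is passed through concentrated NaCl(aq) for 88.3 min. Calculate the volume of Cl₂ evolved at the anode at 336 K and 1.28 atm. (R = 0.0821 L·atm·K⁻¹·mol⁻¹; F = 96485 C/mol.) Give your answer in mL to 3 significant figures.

Charge passed = 2.45 × 5298 = 12980 C
n(e⁻) = Q/F = 12980/96485 = 0.1345 mol
2Cl⁻ → Cl₂ + 2e⁻, so n(Cl₂) = 0.1345 / 2 = 0.06725 mol
V = nRT/P = 0.06725 × 0.0821 × 336 / 1.28 = 1.449 L
= 1450 mL

1450 mL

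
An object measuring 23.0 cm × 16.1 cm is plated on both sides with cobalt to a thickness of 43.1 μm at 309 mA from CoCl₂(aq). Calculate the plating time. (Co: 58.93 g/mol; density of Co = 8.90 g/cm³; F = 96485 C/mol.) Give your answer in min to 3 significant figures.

Plated area = 2 × 23.0 × 16.1 = 740.6 cm²
Volume = 740.6 × 43.1×10⁻⁴ cm = 3.192 cm³
m(Co) = 3.192 × 8.90 = 28.41 g
n(Co) = 28.41 / 58.93 = 0.4821 mol; n(e⁻) = 2 × 0.4821 = 0.9642 mol
Q = 0.9642 × 96485 = 93030 C
t = 93030 / 0.309 = 3.011×10^5 s = 5020 min

5020 min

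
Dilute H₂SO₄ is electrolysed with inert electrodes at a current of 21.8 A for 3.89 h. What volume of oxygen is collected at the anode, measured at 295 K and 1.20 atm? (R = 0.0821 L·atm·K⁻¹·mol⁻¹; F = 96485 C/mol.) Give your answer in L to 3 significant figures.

16.0 L

Charge passed = 21.8 × 14004 = 3.053×10^5 C
n(e⁻) = 3.053×10^5 / 96485 = 3.164 mol
2H₂O → O₂ + 4H⁺ + 4e⁻, so n(O₂) = 3.164 / 4 = 0.7910 mol
V = nRT/P = 0.7910 × 0.0821 × 295 / 1.20 = 15.96 L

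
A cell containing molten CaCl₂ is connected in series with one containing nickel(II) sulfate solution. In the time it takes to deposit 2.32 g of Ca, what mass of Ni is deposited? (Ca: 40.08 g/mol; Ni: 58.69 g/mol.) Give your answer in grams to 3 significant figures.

n(Ca) = 2.32 / 40.08 = 0.05788 mol
Ca²⁺ + 2e⁻ → Ca, so n(e⁻) = 2 × 0.05788 = 0.1158 mol
In series, the same 0.1158 mol of electrons flows through the second cell.
Ni²⁺ + 2e⁻ → Ni, so n(Ni) = 0.1158 / 2 = 0.05790 mol
m(Ni) = 0.05790 × 58.69 = 3.40 g

3.40 g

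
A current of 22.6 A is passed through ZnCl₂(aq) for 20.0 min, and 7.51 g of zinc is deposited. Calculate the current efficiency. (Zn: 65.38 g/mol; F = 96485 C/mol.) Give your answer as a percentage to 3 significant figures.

81.7%

Q = 22.6 × 1200 = 27120 C
n(e⁻) = 27120 / 96485 = 0.2811 mol
Zn²⁺ + 2e⁻ → Zn, so theoretical n(Zn) = 0.1406 mol → 9.192 g
Efficiency = 7.51 / 9.192 = 0.8170 = 81.7%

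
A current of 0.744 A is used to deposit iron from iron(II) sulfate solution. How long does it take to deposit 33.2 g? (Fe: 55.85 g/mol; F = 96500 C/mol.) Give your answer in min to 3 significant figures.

2570 min

n(Fe) = 33.2 / 55.85 = 0.5944 mol
Fe²⁺ + 2e⁻ → Fe, so n(e⁻) = 2 × 0.5944 = 1.189 mol
Q = 1.189 × 96500 = 1.147×10^5 C
t = Q / I = 1.147×10^5 / 0.744 = 1.542×10^5 s = 2570 min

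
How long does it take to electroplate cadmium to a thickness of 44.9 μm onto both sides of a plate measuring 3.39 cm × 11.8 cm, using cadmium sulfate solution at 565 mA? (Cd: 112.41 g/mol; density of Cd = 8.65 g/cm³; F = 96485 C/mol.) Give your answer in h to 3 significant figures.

2.62 h

Plated area = 2 × 3.39 × 11.8 = 80.00 cm²
Volume = 80.00 × 44.9×10⁻⁴ cm = 0.3592 cm³
m(Cd) = 0.3592 × 8.65 = 3.107 g
n(Cd) = 3.107 / 112.41 = 0.02764 mol; n(e⁻) = 2 × 0.02764 = 0.05528 mol
Q = 0.05528 × 96485 = 5334 C
t = 5334 / 0.565 = 9441 s = 2.62 h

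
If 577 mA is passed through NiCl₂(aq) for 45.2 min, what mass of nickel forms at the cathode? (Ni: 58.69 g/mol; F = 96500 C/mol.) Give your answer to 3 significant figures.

0.476 g

Charge passed = 0.577 × 2712 = 1565 C
n(e⁻) = Q/F = 1565/96500 = 0.01622 mol
Ni²⁺ + 2e⁻ → Ni, so n(Ni) = 0.01622 / 2 = 0.008110 mol
m = 0.008110 × 58.69 = 0.476 g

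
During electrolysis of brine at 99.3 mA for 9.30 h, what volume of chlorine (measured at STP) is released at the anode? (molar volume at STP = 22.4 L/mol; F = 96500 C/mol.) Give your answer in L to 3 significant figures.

Q = 0.0993 A × 33480 s = 3325 C
n(e⁻) = 3325 / 96500 = 0.03446 mol
2Cl⁻ → Cl₂ + 2e⁻, so n(Cl₂) = 0.03446 / 2 = 0.01723 mol
V = 0.01723 × 22.4 = 0.3860 L

0.386 L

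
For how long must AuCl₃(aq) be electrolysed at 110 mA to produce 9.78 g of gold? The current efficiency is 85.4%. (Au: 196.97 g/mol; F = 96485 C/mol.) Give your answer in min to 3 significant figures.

2550 min

n(Au) = 9.78 / 196.97 = 0.04965 mol
Au³⁺ + 3e⁻ → Au, so n(e⁻) = 3 × 0.04965 = 0.1490 mol
Q = 0.1490 × 96485 / 0.854 = 16830 C
t = Q / I = 16830 / 0.110 = 1.530×10^5 s = 2550 min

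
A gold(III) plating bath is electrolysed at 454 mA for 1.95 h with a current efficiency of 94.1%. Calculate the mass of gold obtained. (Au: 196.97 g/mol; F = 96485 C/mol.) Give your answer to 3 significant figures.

Q = 0.454 × 7020 = 3187 C
n(e⁻) = 3187 / 96485 = 0.03303 mol
Au³⁺ + 3e⁻ → Au, so theoretical m(Au) = 0.01101 × 196.97 = 2.169 g
Actual mass = 94.1% × 2.169 = 2.04 g

2.04 g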